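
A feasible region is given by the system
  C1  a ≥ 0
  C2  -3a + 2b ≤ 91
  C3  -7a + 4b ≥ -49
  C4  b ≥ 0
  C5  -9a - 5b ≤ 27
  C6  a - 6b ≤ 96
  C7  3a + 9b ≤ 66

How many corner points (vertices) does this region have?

4

Pairwise boundary intersections that survive every other constraint:
  (0, 0)
  (0, 22/3)
  (7, 0)
  (47/5, 21/5)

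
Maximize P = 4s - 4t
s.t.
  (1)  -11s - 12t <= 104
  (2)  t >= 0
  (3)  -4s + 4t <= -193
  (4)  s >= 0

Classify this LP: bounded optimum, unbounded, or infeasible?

unbounded

From the feasible point (193/4, 0), moving in the direction (1, 0) keeps every constraint satisfied while P increases without bound.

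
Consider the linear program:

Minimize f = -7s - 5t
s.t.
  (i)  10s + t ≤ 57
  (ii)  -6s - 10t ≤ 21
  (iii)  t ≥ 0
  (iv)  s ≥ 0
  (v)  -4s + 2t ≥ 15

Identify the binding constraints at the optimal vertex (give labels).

Vertices and f = -7s - 5t:
  (0, 57) → f = -285
  (33/8, 63/4) → f = -861/8
  (0, 15/2) → f = -75/2

The minimum is at (0, 57). Substituting into each constraint, equality holds for (i) and (iv); the remaining constraints have slack.

(i) and (iv)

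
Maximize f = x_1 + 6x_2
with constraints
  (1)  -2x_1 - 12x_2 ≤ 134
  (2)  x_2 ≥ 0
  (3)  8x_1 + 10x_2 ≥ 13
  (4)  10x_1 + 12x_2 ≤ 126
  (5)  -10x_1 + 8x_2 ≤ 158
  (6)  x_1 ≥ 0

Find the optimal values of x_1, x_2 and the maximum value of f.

The binding constraints are 10x_1 + 12x_2 = 126 and x_1 = 0.
Solving simultaneously gives x_1 = 0, x_2 = 21/2.

x_1 = 0, x_2 = 21/2, maximum f = 63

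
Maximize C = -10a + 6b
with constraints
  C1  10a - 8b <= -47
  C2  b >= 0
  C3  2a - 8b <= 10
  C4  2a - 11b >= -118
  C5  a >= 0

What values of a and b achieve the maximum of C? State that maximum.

a = 0, b = 118/11, maximum C = 708/11

Feasible corners and C = -10a + 6b:
  (427/94, 543/47) → C = 1123/47
  (0, 47/8) → C = 141/4
  (0, 118/11) → C = 708/11

The optimum lies where 2a - 11b = -118 and a = 0.
Solving simultaneously gives a = 0, b = 118/11.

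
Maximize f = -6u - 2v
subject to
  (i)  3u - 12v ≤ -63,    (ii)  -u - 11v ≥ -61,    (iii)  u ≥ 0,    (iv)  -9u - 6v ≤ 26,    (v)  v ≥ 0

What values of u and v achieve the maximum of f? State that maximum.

Corner points and f = -6u - 2v:
  (13/15, 82/15) → f = -242/15
  (0, 21/4) → f = -21/2
  (0, 61/11) → f = -122/11

u = 0, v = 21/4, maximum f = -21/2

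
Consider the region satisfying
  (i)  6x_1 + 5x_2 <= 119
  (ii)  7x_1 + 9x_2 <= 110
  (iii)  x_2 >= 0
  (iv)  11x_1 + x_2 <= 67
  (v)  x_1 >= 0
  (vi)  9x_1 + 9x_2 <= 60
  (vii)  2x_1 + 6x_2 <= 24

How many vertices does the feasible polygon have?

5

The feasible vertices (each the meet of two boundaries and inside every other half-plane) are:
  (67/11, 0)
  (0, 0)
  (181/30, 19/30)
  (0, 4)
  (4, 8/3)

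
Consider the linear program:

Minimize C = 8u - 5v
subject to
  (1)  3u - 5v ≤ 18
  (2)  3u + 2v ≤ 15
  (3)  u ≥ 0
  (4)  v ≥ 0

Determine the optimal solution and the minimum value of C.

Vertices and C = 8u - 5v:
  (0, 15/2) → C = -75/2
  (5, 0) → C = 40
  (0, 0) → C = 0

u = 0, v = 15/2, minimum C = -75/2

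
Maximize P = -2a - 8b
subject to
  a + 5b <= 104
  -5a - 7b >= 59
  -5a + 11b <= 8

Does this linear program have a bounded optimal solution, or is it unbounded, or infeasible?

unbounded

From the feasible point (-47/6, -17/6), moving in the direction (-11, -5) keeps every constraint satisfied while P increases without bound.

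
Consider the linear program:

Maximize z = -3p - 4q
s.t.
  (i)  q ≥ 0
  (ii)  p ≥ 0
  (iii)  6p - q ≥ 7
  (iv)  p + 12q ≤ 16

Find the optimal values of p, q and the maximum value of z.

p = 7/6, q = 0, maximum z = -7/2

The optimum lies where q = 0 and 6p - q = 7.
Solving simultaneously gives p = 7/6, q = 0.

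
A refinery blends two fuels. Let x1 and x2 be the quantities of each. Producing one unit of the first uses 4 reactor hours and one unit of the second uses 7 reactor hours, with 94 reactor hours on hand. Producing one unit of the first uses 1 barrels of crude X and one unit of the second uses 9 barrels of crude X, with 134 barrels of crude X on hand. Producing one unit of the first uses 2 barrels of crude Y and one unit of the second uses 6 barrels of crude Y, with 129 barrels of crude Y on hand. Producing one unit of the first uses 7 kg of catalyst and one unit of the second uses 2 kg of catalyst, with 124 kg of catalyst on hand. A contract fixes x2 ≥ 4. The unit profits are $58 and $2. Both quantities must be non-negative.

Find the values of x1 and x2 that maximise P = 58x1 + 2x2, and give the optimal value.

x1 = 33/2, x2 = 4, maximum P = 965

Feasible corners and P = 58x1 + 2x2:
  (0, 94/7) → P = 188/7
  (0, 4) → P = 8
  (33/2, 4) → P = 965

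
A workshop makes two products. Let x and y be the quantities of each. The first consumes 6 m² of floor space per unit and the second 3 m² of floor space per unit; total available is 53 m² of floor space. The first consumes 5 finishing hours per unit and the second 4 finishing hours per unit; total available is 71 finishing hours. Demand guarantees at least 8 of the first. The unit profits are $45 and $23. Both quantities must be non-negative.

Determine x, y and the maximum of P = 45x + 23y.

Vertices and P = 45x + 23y:
  (53/6, 0) → P = 795/2
  (8, 0) → P = 360
  (8, 5/3) → P = 1195/3

At the optimal vertex, 6x + 3y = 53 and x = 8.
Solving simultaneously gives x = 8, y = 5/3.

x = 8, y = 5/3, maximum P = 1195/3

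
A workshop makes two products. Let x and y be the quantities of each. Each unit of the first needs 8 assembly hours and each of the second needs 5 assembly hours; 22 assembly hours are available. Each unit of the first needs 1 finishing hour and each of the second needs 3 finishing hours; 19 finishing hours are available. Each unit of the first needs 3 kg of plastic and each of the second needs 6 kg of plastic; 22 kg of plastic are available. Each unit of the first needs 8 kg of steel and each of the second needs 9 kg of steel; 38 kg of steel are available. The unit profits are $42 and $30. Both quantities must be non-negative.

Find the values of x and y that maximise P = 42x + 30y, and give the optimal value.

x = 2/3, y = 10/3, maximum P = 128

Extreme points and P = 42x + 30y:
  (0, 0) → P = 0
  (0, 11/3) → P = 110
  (11/4, 0) → P = 231/2
  (2/3, 10/3) → P = 128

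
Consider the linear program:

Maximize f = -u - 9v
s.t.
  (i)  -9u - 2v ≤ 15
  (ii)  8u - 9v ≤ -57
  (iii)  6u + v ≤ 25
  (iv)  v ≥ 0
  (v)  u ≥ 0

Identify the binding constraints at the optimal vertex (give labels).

(ii) and (v)

Extreme points and f = -u - 9v:
  (84/31, 271/31) → f = -2523/31
  (0, 19/3) → f = -57
  (0, 25) → f = -225

The maximum is at (0, 19/3). Substituting into each constraint, equality holds for (ii) and (v); the remaining constraints have slack.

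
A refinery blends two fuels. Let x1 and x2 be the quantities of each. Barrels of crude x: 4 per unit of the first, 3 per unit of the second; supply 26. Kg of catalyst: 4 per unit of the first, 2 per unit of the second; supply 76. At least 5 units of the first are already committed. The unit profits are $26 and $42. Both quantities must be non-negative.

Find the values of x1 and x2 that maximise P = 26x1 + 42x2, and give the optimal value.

x1 = 5, x2 = 2, maximum P = 214

Extreme points and P = 26x1 + 42x2:
  (13/2, 0) → P = 169
  (5, 0) → P = 130
  (5, 2) → P = 214

At the optimal vertex, 4x1 + 3x2 = 26 and x1 = 5.
Solving simultaneously gives x1 = 5, x2 = 2.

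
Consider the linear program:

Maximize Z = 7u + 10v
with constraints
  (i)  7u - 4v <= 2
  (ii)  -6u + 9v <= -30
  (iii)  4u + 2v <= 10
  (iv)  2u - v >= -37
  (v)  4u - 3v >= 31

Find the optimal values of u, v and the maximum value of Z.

Extreme points and Z = 7u + 10v:
  (-150, -263) → Z = -3680
  (-118/5, -209/5) → Z = -2916/5
  (-71, -105) → Z = -1547

The binding constraints are 7u - 4v = 2 and 4u - 3v = 31.
Solving simultaneously gives u = -118/5, v = -209/5.

u = -118/5, v = -209/5, maximum Z = -2916/5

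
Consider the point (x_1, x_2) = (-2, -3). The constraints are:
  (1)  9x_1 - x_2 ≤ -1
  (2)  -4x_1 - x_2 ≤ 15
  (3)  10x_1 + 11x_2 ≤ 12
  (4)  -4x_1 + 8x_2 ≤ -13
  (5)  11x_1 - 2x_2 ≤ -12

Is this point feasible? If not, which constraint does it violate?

feasible

(1): -15 ≤ -1 ✓
(2): 11 ≤ 15 ✓
(3): -53 ≤ 12 ✓
(4): -16 ≤ -13 ✓
(5): -16 ≤ -12 ✓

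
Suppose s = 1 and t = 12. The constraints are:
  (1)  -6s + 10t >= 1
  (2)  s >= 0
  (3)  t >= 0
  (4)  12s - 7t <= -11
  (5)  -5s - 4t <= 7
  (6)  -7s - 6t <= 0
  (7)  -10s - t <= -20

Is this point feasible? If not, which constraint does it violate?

feasible

(1): 114 ≥ 1 ✓
(2): 1 ≥ 0 ✓
(3): 12 ≥ 0 ✓
(4): -72 ≤ -11 ✓
(5): -53 ≤ 7 ✓
(6): -79 ≤ 0 ✓
(7): -22 ≤ -20 ✓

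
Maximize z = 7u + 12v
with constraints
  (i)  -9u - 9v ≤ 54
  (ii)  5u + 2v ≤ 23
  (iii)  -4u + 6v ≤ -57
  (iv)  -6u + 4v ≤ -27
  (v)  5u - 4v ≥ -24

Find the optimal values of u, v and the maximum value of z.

Corner points and z = 7u + 12v:
  (35/3, -53/3) → z = -391/3
  (21/10, -81/10) → z = -165/2
  (126/19, -193/38) → z = -276/19

u = 126/19, v = -193/38, maximum z = -276/19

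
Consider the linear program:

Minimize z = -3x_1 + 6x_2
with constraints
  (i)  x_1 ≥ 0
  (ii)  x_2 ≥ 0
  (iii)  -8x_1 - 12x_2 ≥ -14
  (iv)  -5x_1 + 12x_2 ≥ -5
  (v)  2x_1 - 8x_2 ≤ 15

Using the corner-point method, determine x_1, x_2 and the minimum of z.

At the optimal vertex, -8x_1 - 12x_2 = -14 and -5x_1 + 12x_2 = -5.
Solving simultaneously gives x_1 = 19/13, x_2 = 5/26.

x_1 = 19/13, x_2 = 5/26, minimum z = -42/13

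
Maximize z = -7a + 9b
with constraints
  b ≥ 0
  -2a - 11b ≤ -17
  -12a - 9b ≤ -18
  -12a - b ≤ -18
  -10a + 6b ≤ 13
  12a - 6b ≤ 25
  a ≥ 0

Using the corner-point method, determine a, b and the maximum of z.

Extreme points and z = -7a + 9b:
  (181/130, 84/65) → z = 49/26
  (377/144, 77/72) → z = -1253/144
  (95/82, 168/41) → z = 2359/82
  (19, 203/6) → z = 343/2

a = 19, b = 203/6, maximum z = 343/2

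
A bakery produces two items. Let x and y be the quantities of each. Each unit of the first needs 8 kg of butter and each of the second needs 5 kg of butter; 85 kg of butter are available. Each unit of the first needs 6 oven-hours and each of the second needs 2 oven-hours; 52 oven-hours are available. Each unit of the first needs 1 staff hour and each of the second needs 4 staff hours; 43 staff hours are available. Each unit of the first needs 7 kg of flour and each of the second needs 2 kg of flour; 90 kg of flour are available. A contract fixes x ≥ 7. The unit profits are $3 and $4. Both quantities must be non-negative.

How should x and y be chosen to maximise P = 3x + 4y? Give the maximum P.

Extreme points and P = 3x + 4y:
  (26/3, 0) → P = 26
  (7, 0) → P = 21
  (7, 5) → P = 41

The optimum lies where 6x + 2y = 52 and x = 7.
Solving simultaneously gives x = 7, y = 5.

x = 7, y = 5, maximum P = 41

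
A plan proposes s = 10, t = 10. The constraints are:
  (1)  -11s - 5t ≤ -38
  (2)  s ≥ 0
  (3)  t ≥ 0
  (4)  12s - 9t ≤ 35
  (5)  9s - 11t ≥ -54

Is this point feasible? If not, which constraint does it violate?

(1): -160 ≤ -38 ✓
(2): 10 ≥ 0 ✓
(3): 10 ≥ 0 ✓
(4): 30 ≤ 35 ✓
(5): -20 ≥ -54 ✓

feasible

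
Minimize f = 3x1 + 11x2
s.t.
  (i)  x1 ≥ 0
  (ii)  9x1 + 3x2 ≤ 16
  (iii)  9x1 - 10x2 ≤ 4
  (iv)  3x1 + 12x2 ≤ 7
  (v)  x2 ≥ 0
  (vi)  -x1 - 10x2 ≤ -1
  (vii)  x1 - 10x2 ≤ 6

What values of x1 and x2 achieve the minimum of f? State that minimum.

x1 = 0, x2 = 1/10, minimum f = 11/10

Feasible corners and f = 3x1 + 11x2:
  (0, 7/12) → f = 77/12
  (0, 1/10) → f = 11/10
  (59/69, 17/46) → f = 305/46
  (1/2, 1/20) → f = 41/20

The optimum lies where x1 = 0 and -x1 - 10x2 = -1.
Solving simultaneously gives x1 = 0, x2 = 1/10.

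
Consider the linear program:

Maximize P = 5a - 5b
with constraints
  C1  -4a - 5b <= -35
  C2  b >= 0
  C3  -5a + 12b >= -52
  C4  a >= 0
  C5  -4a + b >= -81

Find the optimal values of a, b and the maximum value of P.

a = 920/43, b = 197/43, maximum P = 3615/43

Vertices and P = 5a - 5b:
  (35/4, 0) → P = 175/4
  (0, 7) → P = -35
  (52/5, 0) → P = 52
  (920/43, 197/43) → P = 3615/43
The feasible region is unbounded (it extends along (0, 1), (1, 4)), but P strictly decreases along every unbounded feasible direction, so there is no improving ray and the maximum is attained at a vertex.

The optimum lies where -5a + 12b = -52 and -4a + b = -81.
Solving simultaneously gives a = 920/43, b = 197/43.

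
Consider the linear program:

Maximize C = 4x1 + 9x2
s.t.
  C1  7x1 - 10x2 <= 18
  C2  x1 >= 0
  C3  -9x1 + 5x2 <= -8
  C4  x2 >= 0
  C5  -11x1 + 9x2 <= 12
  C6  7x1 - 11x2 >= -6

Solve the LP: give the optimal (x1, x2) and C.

x1 = 258/7, x2 = 24, maximum C = 2544/7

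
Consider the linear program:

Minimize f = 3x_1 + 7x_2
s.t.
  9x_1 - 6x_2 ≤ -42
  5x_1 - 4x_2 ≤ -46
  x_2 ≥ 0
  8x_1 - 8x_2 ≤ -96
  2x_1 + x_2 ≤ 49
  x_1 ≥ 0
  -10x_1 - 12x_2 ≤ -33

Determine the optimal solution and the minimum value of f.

Corner points and f = 3x_1 + 7x_2:
  (2, 14) → f = 104
  (150/13, 337/13) → f = 2809/13
  (0, 12) → f = 84
  (0, 49) → f = 343

x_1 = 0, x_2 = 12, minimum f = 84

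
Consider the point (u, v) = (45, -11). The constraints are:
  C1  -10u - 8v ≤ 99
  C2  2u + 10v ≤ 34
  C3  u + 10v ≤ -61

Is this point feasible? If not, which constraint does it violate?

C1: -362 ≤ 99 ✓
C2: -20 ≤ 34 ✓
C3: -65 ≤ -61 ✓

feasible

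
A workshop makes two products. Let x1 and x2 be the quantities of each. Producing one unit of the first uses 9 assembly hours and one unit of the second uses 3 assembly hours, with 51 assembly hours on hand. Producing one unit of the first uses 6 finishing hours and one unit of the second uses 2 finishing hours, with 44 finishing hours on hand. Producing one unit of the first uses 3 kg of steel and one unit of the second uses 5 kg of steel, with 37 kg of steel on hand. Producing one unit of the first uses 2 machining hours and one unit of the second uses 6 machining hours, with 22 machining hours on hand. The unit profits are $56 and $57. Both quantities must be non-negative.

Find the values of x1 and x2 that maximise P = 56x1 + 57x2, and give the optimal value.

Feasible corners and P = 56x1 + 57x2:
  (0, 0) → P = 0
  (0, 11/3) → P = 209
  (17/3, 0) → P = 952/3
  (5, 2) → P = 394

At the optimal vertex, 9x1 + 3x2 = 51 and 2x1 + 6x2 = 22.
Solving simultaneously gives x1 = 5, x2 = 2.

x1 = 5, x2 = 2, maximum P = 394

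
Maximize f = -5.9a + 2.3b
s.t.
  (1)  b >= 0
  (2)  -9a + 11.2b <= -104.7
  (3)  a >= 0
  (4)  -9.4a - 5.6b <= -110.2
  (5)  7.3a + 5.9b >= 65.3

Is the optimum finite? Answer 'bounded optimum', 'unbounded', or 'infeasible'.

Corner points and f = -5.9a + 2.3b:
  (551/47, 0) → f = -32509/470
  (3251/278, 381/7784) → f = -5361889/77840
The feasible region has finitely many vertices and no improving ray; the maximum is -5361889/77840 at (3251/278, 381/7784).

bounded optimum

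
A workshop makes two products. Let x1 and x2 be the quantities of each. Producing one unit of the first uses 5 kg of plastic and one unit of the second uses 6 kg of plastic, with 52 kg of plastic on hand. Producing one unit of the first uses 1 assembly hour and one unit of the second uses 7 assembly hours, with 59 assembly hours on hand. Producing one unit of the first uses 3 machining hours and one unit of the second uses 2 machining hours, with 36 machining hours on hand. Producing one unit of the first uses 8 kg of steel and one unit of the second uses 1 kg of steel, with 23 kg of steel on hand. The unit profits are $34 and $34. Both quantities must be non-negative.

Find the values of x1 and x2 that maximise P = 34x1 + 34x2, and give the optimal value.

x1 = 2, x2 = 7, maximum P = 306

Vertices and P = 34x1 + 34x2:
  (0, 0) → P = 0
  (0, 59/7) → P = 2006/7
  (23/8, 0) → P = 391/4
  (10/29, 243/29) → P = 8602/29
  (2, 7) → P = 306

The binding constraints are 5x1 + 6x2 = 52 and 8x1 + x2 = 23.
Solving simultaneously gives x1 = 2, x2 = 7.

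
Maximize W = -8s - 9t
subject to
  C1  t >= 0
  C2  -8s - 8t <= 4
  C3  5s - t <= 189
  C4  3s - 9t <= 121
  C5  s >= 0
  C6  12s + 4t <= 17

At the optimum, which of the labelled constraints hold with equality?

C1 and C5

Extreme points and W = -8s - 9t:
  (0, 0) → W = 0
  (17/12, 0) → W = -34/3
  (0, 17/4) → W = -153/4

The maximum is at (0, 0). Substituting into each constraint, equality holds for C1 and C5; the remaining constraints have slack.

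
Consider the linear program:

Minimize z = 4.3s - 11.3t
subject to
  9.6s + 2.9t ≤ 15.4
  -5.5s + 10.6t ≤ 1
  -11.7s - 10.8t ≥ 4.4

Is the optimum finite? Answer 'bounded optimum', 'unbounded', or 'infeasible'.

Extreme points and z = 4.3s - 11.3t:
  (17908/6975, -7414/2325) → z = 328339/6975
  (-2872/9171, -625/9171) → z = -52871/91710
The feasible region has finitely many vertices and no improving ray; the minimum is -52871/91710 at (-2872/9171, -625/9171).

bounded optimum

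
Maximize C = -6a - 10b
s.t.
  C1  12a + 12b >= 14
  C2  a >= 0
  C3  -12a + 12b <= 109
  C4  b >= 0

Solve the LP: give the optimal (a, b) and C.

Feasible corners and C = -6a - 10b:
  (0, 7/6) → C = -35/3
  (7/6, 0) → C = -7
  (0, 109/12) → C = -545/6
The feasible region is unbounded (it extends along (1, 1), (1, 0)), but C strictly decreases along every unbounded feasible direction, so there is no improving ray and the maximum is attained at a vertex.

The binding constraints are 12a + 12b = 14 and b = 0.
Solving simultaneously gives a = 7/6, b = 0.

a = 7/6, b = 0, maximum C = -7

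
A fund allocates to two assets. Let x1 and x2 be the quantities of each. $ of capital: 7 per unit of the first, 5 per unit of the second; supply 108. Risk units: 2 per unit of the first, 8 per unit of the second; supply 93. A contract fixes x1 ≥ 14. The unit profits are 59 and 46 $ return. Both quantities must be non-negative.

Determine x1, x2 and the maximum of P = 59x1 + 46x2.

Feasible corners and P = 59x1 + 46x2:
  (108/7, 0) → P = 6372/7
  (14, 0) → P = 826
  (14, 2) → P = 918

The binding constraints are 7x1 + 5x2 = 108 and x1 = 14.
Solving simultaneously gives x1 = 14, x2 = 2.

x1 = 14, x2 = 2, maximum P = 918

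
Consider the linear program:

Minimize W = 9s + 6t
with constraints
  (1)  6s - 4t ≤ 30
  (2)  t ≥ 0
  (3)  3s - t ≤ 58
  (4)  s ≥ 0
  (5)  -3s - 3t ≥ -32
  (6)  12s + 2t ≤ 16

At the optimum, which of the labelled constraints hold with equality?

(2) and (4)

Vertices and W = 9s + 6t:
  (0, 0) → W = 0
  (4/3, 0) → W = 12
  (0, 8) → W = 48

The minimum is at (0, 0). Substituting into each constraint, equality holds for (2) and (4); the remaining constraints have slack.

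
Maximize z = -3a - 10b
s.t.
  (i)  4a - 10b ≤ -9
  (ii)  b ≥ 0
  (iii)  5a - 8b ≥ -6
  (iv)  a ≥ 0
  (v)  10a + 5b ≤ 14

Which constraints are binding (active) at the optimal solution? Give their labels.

Extreme points and z = -3a - 10b:
  (2/3, 7/6) → z = -41/3
  (19/24, 73/60) → z = -349/24
  (82/105, 26/21) → z = -1546/105

The maximum is at (2/3, 7/6). Substituting into each constraint, equality holds for (i) and (iii); the remaining constraints have slack.

(i) and (iii)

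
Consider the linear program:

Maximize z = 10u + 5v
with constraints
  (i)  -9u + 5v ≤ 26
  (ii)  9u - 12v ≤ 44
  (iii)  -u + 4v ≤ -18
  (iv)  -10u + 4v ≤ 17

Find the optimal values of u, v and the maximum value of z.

u = -5/3, v = -59/12, maximum z = -165/4

Corner points and z = 10u + 5v:
  (-5/3, -59/12) → z = -165/4
  (-95/21, -593/84) → z = -2255/28
  (-35/9, -197/36) → z = -265/4

The optimum lies where 9u - 12v = 44 and -u + 4v = -18.
Solving simultaneously gives u = -5/3, v = -59/12.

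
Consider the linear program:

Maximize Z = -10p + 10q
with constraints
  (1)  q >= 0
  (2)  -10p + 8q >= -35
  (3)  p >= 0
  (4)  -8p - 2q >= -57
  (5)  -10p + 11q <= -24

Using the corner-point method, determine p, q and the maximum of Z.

p = 12/5, q = 0, maximum Z = -24

Extreme points and Z = -10p + 10q:
  (7/2, 0) → Z = -35
  (12/5, 0) → Z = -24
  (263/42, 145/42) → Z = -590/21
  (25/4, 7/2) → Z = -55/2

The optimum lies where q = 0 and -10p + 11q = -24.
Solving simultaneously gives p = 12/5, q = 0.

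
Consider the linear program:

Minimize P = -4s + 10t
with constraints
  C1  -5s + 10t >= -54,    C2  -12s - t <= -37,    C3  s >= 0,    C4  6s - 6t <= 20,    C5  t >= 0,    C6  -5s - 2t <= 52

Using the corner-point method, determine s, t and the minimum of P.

s = 10/3, t = 0, minimum P = -40/3

Feasible corners and P = -4s + 10t:
  (0, 37) → P = 370
  (37/12, 0) → P = -37/3
  (10/3, 0) → P = -40/3
The feasible region is unbounded (it extends along (0, 1), (1, 1)), but P strictly increases along every unbounded feasible direction, so there is no improving ray and the minimum is attained at a vertex.

The optimum lies where 6s - 6t = 20 and t = 0.
Solving simultaneously gives s = 10/3, t = 0.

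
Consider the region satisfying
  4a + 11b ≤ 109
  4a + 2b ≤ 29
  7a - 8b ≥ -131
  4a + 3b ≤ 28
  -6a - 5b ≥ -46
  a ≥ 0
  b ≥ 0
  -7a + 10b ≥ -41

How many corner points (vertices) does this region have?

The feasible vertices (each the meet of two boundaries and inside every other half-plane) are:
  (1, 8)
  (403/61, 32/61)
  (0, 46/5)
  (0, 0)
  (41/7, 0)

5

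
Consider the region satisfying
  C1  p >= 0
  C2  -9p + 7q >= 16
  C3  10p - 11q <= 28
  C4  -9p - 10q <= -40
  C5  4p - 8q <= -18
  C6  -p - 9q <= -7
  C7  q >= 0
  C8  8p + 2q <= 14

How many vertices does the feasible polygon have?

Intersecting each pair of boundary lines and keeping only the points that satisfy every inequality leaves:
  (0, 4)
  (0, 7)
  (40/51, 56/17)
  (33/37, 127/37)

4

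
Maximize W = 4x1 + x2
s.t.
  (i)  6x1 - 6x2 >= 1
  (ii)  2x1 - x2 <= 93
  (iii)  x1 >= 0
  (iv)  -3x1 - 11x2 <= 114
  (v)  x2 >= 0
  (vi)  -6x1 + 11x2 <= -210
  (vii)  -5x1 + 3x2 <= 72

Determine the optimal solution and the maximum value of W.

x1 = 813/16, x2 = 69/8, maximum W = 1695/8

Corner points and W = 4x1 + x2:
  (93/2, 0) → W = 186
  (813/16, 69/8) → W = 1695/8
  (35, 0) → W = 140

The optimum lies where 2x1 - x2 = 93 and -6x1 + 11x2 = -210.
Solving simultaneously gives x1 = 813/16, x2 = 69/8.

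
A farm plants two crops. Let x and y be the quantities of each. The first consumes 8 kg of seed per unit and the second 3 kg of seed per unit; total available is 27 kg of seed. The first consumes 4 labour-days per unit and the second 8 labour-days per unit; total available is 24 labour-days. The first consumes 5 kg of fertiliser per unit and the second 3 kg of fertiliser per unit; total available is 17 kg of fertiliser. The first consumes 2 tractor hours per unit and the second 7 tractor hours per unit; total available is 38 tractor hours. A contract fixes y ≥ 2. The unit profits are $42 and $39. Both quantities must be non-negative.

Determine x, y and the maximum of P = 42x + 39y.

Extreme points and P = 42x + 39y:
  (0, 3) → P = 117
  (0, 2) → P = 78
  (2, 2) → P = 162

The optimum lies where 4x + 8y = 24 and y = 2.
Solving simultaneously gives x = 2, y = 2.

x = 2, y = 2, maximum P = 162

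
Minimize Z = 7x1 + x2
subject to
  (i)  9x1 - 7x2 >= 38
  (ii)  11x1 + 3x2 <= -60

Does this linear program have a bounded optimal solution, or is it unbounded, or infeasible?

unbounded

From the feasible point (-153/52, -479/52), moving in the direction (-7, -9) keeps every constraint satisfied while Z decreases without bound.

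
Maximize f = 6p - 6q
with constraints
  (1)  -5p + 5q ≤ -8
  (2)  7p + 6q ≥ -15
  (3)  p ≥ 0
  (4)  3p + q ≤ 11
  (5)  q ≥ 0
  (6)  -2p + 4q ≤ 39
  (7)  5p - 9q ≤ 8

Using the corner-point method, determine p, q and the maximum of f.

p = 107/32, q = 31/32, maximum f = 57/4

Corner points and f = 6p - 6q:
  (63/20, 31/20) → f = 48/5
  (8/5, 0) → f = 48/5
  (107/32, 31/32) → f = 57/4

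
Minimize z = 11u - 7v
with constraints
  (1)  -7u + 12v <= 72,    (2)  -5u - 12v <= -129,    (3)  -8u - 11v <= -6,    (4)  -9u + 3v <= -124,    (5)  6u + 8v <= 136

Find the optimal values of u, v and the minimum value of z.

u = 140/9, v = 16/3, minimum z = 1204/9

Vertices and z = 11u - 7v:
  (625/41, 541/123) → z = 16838/123
  (75/4, 47/16) → z = 2971/16
  (140/9, 16/3) → z = 1204/9

The optimum lies where -9u + 3v = -124 and 6u + 8v = 136.
Solving simultaneously gives u = 140/9, v = 16/3.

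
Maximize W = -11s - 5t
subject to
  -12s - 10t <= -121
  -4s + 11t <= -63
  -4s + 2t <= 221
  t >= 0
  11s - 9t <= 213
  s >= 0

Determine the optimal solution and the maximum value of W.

Corner points and W = -11s - 5t:
  (63/4, 0) → W = -693/4
  (1776/85, 159/85) → W = -20331/85
  (213/11, 0) → W = -213

s = 63/4, t = 0, maximum W = -693/4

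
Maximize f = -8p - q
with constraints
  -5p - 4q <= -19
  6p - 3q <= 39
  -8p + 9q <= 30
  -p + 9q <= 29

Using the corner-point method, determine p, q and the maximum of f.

At the optimal vertex, -5p - 4q = -19 and -p + 9q = 29.
Solving simultaneously gives p = 55/49, q = 164/49.

p = 55/49, q = 164/49, maximum f = -604/49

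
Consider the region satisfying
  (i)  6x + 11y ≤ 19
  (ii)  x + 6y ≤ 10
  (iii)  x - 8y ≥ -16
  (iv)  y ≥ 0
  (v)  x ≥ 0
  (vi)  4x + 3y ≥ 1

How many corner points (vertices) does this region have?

The feasible vertices (each the meet of two boundaries and inside every other half-plane) are:
  (4/25, 41/25)
  (19/6, 0)
  (0, 5/3)
  (1/4, 0)
  (0, 1/3)

5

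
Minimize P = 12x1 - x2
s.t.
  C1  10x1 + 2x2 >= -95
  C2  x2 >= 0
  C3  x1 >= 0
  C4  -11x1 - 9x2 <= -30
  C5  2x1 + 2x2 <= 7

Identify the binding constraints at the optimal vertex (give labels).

C3 and C5

Extreme points and P = 12x1 - x2:
  (30/11, 0) → P = 360/11
  (7/2, 0) → P = 42
  (0, 10/3) → P = -10/3
  (0, 7/2) → P = -7/2

The minimum is at (0, 7/2). Substituting into each constraint, equality holds for C3 and C5; the remaining constraints have slack.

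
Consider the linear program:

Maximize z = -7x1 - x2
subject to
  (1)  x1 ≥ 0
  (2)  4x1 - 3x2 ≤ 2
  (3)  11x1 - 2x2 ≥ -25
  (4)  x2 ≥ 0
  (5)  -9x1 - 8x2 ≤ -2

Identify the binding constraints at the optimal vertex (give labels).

Corner points and z = -7x1 - x2:
  (0, 25/2) → z = -25/2
  (0, 1/4) → z = -1/4
  (1/2, 0) → z = -7/2
  (2/9, 0) → z = -14/9
The feasible region is unbounded (it extends along (3, 4), (2, 11)), but z strictly decreases along every unbounded feasible direction, so there is no improving ray and the maximum is attained at a vertex.

The maximum is at (0, 1/4). Substituting into each constraint, equality holds for (1) and (5); the remaining constraints have slack.

(1) and (5)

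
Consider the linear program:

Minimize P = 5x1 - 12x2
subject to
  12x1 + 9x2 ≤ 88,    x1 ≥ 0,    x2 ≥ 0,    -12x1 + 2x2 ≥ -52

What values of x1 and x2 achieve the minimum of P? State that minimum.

x1 = 0, x2 = 88/9, minimum P = -352/3

Vertices and P = 5x1 - 12x2:
  (0, 88/9) → P = -352/3
  (161/33, 36/11) → P = -491/33
  (0, 0) → P = 0
  (13/3, 0) → P = 65/3

At the optimal vertex, 12x1 + 9x2 = 88 and x1 = 0.
Solving simultaneously gives x1 = 0, x2 = 88/9.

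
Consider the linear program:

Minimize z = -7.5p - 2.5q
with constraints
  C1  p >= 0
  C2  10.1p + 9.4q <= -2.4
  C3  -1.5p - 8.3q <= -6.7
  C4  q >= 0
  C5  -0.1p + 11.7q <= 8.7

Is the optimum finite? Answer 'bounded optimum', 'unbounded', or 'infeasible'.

infeasible

The boundaries -1.5p - 8.3q = -6.7 and q = 0 meet at (67/15, 0), but that point violates 10.1p + 9.4q ≤ -2.4. Every candidate vertex is excluded by some other constraint, so the feasible region is empty.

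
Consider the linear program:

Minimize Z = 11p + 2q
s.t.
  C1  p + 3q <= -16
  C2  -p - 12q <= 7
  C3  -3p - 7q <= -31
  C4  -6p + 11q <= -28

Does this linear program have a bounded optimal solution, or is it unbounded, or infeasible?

The boundaries p + 3q = -16 and -3p - 7q = -31 meet at (205/2, -79/2), but that point violates -p - 12q ≤ 7. Every candidate vertex is excluded by some other constraint, so the feasible region is empty.

infeasible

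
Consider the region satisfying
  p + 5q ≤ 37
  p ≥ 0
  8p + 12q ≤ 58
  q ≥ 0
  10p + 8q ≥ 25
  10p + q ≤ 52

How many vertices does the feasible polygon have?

5

The feasible vertices (each the meet of two boundaries and inside every other half-plane) are:
  (0, 29/6)
  (0, 25/8)
  (283/56, 41/28)
  (5/2, 0)
  (26/5, 0)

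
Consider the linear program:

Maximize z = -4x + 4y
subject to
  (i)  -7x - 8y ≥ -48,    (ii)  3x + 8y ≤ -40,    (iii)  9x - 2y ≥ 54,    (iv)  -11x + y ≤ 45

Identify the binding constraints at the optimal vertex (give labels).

(ii) and (iii)

Corner points and z = -4x + 4y:
  (22, -53/4) → z = -141
  (176/39, -87/13) → z = -1748/39
  (-144/13, -999/13) → z = -3420/13
The feasible region is unbounded (it extends along (-1, -11), (8, -7)), but z strictly decreases along every unbounded feasible direction, so there is no improving ray and the maximum is attained at a vertex.

The maximum is at (176/39, -87/13). Substituting into each constraint, equality holds for (ii) and (iii); the remaining constraints have slack.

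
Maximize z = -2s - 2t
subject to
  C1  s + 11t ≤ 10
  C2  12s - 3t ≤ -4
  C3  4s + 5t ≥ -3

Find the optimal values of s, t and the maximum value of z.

s = -83/39, t = 43/39, maximum z = 80/39

Extreme points and z = -2s - 2t:
  (-14/135, 124/135) → z = -44/27
  (-83/39, 43/39) → z = 80/39
  (-29/72, -5/18) → z = 49/36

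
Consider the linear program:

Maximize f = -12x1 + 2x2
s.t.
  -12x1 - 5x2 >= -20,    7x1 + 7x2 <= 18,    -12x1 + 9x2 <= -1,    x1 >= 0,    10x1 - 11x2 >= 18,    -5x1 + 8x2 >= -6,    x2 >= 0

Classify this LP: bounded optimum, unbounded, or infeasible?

infeasible

The boundaries -12x1 - 5x2 = -20 and -12x1 + 9x2 = -1 meet at (185/168, 19/14), but that point violates 10x1 - 11x2 ≥ 18. Every candidate vertex is excluded by some other constraint, so the feasible region is empty.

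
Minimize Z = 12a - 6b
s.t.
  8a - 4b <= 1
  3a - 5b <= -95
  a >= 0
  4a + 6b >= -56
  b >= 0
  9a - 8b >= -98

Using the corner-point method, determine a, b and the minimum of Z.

Corner points and Z = 12a - 6b:
  (55/4, 109/4) → Z = 3/2
  (100/7, 793/28) → Z = 3/2
  (90/7, 187/7) → Z = -6

The optimum lies where 3a - 5b = -95 and 9a - 8b = -98.
Solving simultaneously gives a = 90/7, b = 187/7.

a = 90/7, b = 187/7, minimum Z = -6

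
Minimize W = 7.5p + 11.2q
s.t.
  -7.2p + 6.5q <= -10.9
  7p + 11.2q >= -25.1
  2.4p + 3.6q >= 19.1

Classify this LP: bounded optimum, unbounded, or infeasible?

bounded optimum

Corner points and W = 7.5p + 11.2q:
  (16339/4152, 464/173) → W = 824219/13840
  (7607/42, -9697/84) → W = 27493/420
The feasible region has finitely many vertices and no improving ray; the minimum is 824219/13840 at (16339/4152, 464/173).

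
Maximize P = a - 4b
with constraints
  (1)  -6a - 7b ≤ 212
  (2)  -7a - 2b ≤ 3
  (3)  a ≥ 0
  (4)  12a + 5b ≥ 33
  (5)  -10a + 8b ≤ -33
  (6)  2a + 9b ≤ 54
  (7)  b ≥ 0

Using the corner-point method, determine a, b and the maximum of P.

Corner points and P = a - 4b:
  (729/106, 237/53) → P = -1167/106
  (33/10, 0) → P = 33/10
  (27, 0) → P = 27

The binding constraints are 2a + 9b = 54 and b = 0.
Solving simultaneously gives a = 27, b = 0.

a = 27, b = 0, maximum P = 27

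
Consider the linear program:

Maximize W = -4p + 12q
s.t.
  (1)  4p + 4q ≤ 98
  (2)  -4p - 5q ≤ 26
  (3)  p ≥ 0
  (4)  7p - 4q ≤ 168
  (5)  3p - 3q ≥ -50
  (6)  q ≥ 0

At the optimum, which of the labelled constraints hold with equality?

Corner points and W = -4p + 12q:
  (266/11, 7/22) → W = -1022/11
  (47/12, 247/12) → W = 694/3
  (0, 50/3) → W = 200
  (0, 0) → W = 0
  (24, 0) → W = -96

The maximum is at (47/12, 247/12). Substituting into each constraint, equality holds for (1) and (5); the remaining constraints have slack.

(1) and (5)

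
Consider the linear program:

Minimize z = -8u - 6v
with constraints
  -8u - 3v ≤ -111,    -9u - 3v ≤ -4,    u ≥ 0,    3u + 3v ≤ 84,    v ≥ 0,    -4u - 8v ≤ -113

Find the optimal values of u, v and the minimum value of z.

u = 111/4, v = 1/4, minimum z = -447/2

Extreme points and z = -8u - 6v:
  (27/5, 113/5) → z = -894/5
  (549/52, 115/13) → z = -1788/13
  (111/4, 1/4) → z = -447/2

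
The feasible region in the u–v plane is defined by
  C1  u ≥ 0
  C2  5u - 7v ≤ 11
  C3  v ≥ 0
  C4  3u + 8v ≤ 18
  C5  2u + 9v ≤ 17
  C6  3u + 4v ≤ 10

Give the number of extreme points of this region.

5

Intersecting each pair of boundary lines and keeping only the points that satisfy every inequality leaves:
  (0, 0)
  (0, 17/9)
  (11/5, 0)
  (114/41, 17/41)
  (22/19, 31/19)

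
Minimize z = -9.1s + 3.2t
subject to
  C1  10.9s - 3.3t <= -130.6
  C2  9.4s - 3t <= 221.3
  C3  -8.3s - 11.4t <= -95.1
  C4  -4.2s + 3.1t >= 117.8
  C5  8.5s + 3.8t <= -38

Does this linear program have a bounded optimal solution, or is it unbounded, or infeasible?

bounded optimum

Feasible corners and z = -9.1s + 3.2t:
  (-104811/7361, 137716/7361) → z = 13944713/73610
  (-56544/4231, 84170/4231) → z = 3919472/21155
The feasible region has finitely many vertices and no improving ray; the minimum is 3919472/21155 at (-56544/4231, 84170/4231).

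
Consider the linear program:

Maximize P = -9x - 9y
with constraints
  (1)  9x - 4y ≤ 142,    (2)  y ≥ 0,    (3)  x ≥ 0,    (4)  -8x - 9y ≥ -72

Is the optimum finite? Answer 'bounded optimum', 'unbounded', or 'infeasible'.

Extreme points and P = -9x - 9y:
  (0, 0) → P = 0
  (9, 0) → P = -81
  (0, 8) → P = -72
The feasible region has finitely many vertices and no improving ray; the maximum is 0 at (0, 0).

bounded optimum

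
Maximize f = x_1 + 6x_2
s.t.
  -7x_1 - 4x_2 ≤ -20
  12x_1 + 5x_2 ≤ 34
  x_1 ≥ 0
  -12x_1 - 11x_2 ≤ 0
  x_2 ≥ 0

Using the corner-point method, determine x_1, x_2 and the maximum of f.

Extreme points and f = x_1 + 6x_2:
  (36/13, 2/13) → f = 48/13
  (0, 5) → f = 30
  (0, 34/5) → f = 204/5

The binding constraints are 12x_1 + 5x_2 = 34 and x_1 = 0.
Solving simultaneously gives x_1 = 0, x_2 = 34/5.

x_1 = 0, x_2 = 34/5, maximum f = 204/5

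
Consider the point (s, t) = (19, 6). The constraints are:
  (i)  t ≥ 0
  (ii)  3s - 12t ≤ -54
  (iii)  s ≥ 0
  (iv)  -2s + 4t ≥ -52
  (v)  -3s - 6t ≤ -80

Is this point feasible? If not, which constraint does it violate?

Constraint (ii): 3s - 12t = -15, which is not ≤ -54. All other constraints are satisfied.

not feasible — violates (ii)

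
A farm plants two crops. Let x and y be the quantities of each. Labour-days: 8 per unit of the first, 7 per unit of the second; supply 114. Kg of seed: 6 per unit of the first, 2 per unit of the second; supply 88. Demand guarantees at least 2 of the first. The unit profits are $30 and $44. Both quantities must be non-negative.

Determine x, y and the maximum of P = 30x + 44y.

The optimum lies where 8x + 7y = 114 and x = 2.
Solving simultaneously gives x = 2, y = 14.

x = 2, y = 14, maximum P = 676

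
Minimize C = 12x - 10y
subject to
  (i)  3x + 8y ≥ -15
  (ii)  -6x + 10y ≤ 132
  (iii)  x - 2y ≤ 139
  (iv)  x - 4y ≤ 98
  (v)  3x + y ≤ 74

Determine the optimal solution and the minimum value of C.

x = -201/13, y = 51/13, minimum C = -2922/13

Vertices and C = 12x - 10y:
  (-201/13, 51/13) → C = -2922/13
  (607/21, -89/7) → C = 474
  (152/9, 70/3) → C = -92/3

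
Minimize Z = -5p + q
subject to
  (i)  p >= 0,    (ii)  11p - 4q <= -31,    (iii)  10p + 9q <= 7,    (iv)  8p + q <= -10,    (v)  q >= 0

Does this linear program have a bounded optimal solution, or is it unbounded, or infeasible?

infeasible

The boundaries 11p - 4q = -31 and 10p + 9q = 7 meet at (-251/139, 387/139), but that point violates p ≥ 0. Every candidate vertex is excluded by some other constraint, so the feasible region is empty.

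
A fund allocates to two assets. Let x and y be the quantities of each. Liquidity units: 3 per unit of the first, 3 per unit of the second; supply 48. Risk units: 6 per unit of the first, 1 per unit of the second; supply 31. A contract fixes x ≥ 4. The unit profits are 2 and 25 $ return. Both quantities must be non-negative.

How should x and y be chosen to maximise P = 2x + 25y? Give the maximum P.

Corner points and P = 2x + 25y:
  (31/6, 0) → P = 31/3
  (4, 0) → P = 8
  (4, 7) → P = 183

At the optimal vertex, 6x + y = 31 and x = 4.
Solving simultaneously gives x = 4, y = 7.

x = 4, y = 7, maximum P = 183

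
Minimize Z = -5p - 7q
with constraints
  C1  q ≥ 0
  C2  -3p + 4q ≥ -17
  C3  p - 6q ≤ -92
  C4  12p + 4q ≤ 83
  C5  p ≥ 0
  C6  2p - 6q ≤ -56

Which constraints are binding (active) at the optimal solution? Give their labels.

Vertices and Z = -5p - 7q:
  (65/38, 1187/76) → Z = -8959/76
  (0, 46/3) → Z = -322/3
  (0, 83/4) → Z = -581/4

The minimum is at (0, 83/4). Substituting into each constraint, equality holds for C4 and C5; the remaining constraints have slack.

C4 and C5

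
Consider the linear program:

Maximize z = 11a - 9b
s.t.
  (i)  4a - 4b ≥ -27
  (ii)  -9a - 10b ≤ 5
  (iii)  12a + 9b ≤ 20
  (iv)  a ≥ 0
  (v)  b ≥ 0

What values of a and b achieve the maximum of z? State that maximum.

a = 5/3, b = 0, maximum z = 55/3

Feasible corners and z = 11a - 9b:
  (0, 20/9) → z = -20
  (5/3, 0) → z = 55/3
  (0, 0) → z = 0

The optimum lies where 12a + 9b = 20 and b = 0.
Solving simultaneously gives a = 5/3, b = 0.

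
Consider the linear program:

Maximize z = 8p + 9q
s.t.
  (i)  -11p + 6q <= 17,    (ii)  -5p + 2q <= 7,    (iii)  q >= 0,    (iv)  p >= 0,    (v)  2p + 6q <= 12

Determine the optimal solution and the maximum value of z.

p = 6, q = 0, maximum z = 48

Feasible corners and z = 8p + 9q:
  (0, 0) → z = 0
  (6, 0) → z = 48
  (0, 2) → z = 18

The optimum lies where q = 0 and 2p + 6q = 12.
Solving simultaneously gives p = 6, q = 0.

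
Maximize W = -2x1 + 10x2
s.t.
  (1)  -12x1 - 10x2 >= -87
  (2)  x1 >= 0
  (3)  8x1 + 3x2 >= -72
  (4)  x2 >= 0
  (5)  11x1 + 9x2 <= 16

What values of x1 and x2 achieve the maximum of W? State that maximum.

x1 = 0, x2 = 16/9, maximum W = 160/9

Vertices and W = -2x1 + 10x2:
  (0, 0) → W = 0
  (0, 16/9) → W = 160/9
  (16/11, 0) → W = -32/11

At the optimal vertex, x1 = 0 and 11x1 + 9x2 = 16.
Solving simultaneously gives x1 = 0, x2 = 16/9.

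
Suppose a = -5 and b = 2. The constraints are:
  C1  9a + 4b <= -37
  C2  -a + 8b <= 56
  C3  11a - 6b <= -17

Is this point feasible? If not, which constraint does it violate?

feasible

C1: -37 ≤ -37 ✓
C2: 21 ≤ 56 ✓
C3: -67 ≤ -17 ✓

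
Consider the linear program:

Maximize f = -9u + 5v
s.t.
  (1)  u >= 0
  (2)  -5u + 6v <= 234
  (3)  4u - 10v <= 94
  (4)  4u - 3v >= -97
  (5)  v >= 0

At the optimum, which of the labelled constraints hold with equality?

Feasible corners and f = -9u + 5v:
  (0, 97/3) → f = 485/3
  (0, 0) → f = 0
  (40/3, 451/9) → f = 1175/9
  (47/2, 0) → f = -423/2
The feasible region is unbounded (it extends along (6, 5), (5, 2)), but f strictly decreases along every unbounded feasible direction, so there is no improving ray and the maximum is attained at a vertex.

The maximum is at (0, 97/3). Substituting into each constraint, equality holds for (1) and (4); the remaining constraints have slack.

(1) and (4)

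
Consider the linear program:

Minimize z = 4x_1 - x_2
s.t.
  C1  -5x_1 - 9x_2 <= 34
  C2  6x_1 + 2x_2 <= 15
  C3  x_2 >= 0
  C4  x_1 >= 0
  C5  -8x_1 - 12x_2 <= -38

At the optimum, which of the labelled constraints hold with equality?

Feasible corners and z = 4x_1 - x_2:
  (0, 15/2) → z = -15/2
  (13/7, 27/14) → z = 11/2
  (0, 19/6) → z = -19/6

The minimum is at (0, 15/2). Substituting into each constraint, equality holds for C2 and C4; the remaining constraints have slack.

C2 and C4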